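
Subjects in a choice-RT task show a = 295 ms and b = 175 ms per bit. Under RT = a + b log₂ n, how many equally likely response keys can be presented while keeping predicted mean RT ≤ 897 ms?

10

Set 295 + 175·log₂ n ≤ 897 → log₂ n ≤ (897 − 295)/175 = 3.4400.
So n ≤ 2^3.4400 = 10.853; the largest integer n is 10.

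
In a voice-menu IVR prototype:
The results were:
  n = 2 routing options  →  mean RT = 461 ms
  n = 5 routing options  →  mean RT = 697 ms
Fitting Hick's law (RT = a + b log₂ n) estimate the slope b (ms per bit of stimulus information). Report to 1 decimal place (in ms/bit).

b = (RT₂ − RT₁)/(log₂ n₂ − log₂ n₁) = (697 − 461)/(2.3219 − 1) = 178.527 ms/bit.

178.5 ms/bit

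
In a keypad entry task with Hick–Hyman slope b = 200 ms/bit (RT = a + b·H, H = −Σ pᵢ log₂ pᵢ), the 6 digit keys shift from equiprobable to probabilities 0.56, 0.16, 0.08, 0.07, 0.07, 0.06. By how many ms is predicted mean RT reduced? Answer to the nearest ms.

The RT saving is b·ΔH. Equiprobable H₀ = log₂(6) = 2.5850 bits; with the given probabilities H = 1.9636 bits.
b·(H₀ − H) = 200 × (2.5850 − 1.9636) = 124.27 ms.

124 ms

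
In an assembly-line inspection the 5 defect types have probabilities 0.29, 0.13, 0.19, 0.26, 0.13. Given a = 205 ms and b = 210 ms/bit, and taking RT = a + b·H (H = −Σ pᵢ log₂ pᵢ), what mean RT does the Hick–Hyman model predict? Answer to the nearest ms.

676 ms

Entropy contributions −pᵢ log₂ pᵢ: 0.5179, 0.3826, 0.4552, 0.5053, 0.3826; sum H = 2.2437 bits.
RT = a + bH = 205 + 210·2.2437 = 676.18 ms.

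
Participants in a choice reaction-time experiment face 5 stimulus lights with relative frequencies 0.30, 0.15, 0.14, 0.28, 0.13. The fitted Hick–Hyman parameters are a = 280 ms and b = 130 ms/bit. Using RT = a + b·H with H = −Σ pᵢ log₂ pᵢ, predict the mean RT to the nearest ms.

Entropy contributions −pᵢ log₂ pᵢ: 0.5211, 0.4105, 0.3971, 0.5142, 0.3826; sum H = 2.2256 bits.
RT = a + bH = 280 + 130·2.2256 = 569.33 ms.

569 ms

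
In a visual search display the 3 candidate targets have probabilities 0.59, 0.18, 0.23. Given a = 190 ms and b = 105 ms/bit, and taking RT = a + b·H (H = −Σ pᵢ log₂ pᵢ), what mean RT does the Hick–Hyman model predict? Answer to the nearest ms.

335 ms

H = 0.59·log₂(1/0.59) + 0.18·log₂(1/0.18) + 0.23·log₂(1/0.23) = 1.3821 bits.
RT = 190 + 105 × 1.3821 = 335.12 ms.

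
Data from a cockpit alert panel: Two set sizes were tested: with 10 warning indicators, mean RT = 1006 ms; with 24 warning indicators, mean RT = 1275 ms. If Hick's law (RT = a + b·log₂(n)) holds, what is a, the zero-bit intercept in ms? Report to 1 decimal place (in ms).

298.5 ms

The slope on a log₂ axis is (1275 − 1006) / (4.5850 − 3.3219) = 212.979 ms/bit.
a = RT₁ − b·log₂ n₁ = 1006 − 212.979 × 3.3219 = 298.499 ms.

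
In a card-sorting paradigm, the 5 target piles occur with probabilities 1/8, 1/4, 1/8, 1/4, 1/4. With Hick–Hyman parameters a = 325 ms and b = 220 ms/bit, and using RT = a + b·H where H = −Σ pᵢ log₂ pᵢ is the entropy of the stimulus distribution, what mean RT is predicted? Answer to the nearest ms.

820 ms

Each term −pᵢ log₂ pᵢ: 0.125·3 + 0.25·2 + 0.125·3 + 0.25·2 + 0.25·2; summed, H = 2.250 bits.
Mean RT = a + bH = 325 + 220·2.250 = 820.00 ms.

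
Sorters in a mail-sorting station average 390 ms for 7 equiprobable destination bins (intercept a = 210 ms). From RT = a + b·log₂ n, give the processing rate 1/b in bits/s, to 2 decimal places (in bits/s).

b = (390 − 210)/log₂ 7 = 180/2.8074 = 64.117 ms per bit = 0.06412 s/bit; the reciprocal is 15.596 bits/s.

15.60 bits/s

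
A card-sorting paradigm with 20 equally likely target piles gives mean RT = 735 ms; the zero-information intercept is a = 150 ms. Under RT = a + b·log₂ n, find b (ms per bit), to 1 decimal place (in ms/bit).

log₂(20) = 4.3219 bits.
b = (RT − a)/log₂ n = (735 − 150) / 4.3219 = 135.356 ms/bit.

135.4 ms/bit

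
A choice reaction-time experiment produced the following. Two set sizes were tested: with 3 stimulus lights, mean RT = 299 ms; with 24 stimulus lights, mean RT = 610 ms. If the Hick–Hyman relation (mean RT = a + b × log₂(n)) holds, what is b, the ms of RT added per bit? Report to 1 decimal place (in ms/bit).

103.7 ms/bit

Slope: b = (610 − 299) / (log₂ 24 − log₂ 3) = 311/3.0000 = 103.667 ms/bit.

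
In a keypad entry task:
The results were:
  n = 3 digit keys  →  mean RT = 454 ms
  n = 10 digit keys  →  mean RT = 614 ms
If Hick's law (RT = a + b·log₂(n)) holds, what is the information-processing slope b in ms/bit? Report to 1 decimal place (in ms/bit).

92.1 ms/bit

Slope: b = (614 − 454) / (log₂ 10 − log₂ 3) = 160/1.7370 = 92.115 ms/bit.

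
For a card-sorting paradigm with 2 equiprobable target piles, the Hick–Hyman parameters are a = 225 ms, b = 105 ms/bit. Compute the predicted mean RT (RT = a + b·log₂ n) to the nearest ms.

330 ms

log₂(2) = 1 bits, so RT = 225 + 105 × 1 ≈ 330.000 ms.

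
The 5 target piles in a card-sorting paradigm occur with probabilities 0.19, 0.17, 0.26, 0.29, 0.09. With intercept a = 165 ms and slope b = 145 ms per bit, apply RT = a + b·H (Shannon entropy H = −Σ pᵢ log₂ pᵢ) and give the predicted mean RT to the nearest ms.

488 ms

H = 0.19·log₂(1/0.19) + 0.17·log₂(1/0.17) + 0.26·log₂(1/0.26) + 0.29·log₂(1/0.29) + 0.09·log₂(1/0.09) = 2.2257 bits.
RT = 165 + 145 × 2.2257 = 487.72 ms.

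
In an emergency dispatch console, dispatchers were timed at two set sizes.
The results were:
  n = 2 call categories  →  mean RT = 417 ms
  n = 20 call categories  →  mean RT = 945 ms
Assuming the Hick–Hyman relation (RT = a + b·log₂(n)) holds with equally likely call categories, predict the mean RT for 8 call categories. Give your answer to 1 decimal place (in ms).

734.9 ms

Fit slope and intercept:
  b = (945 − 417) / (log₂ 20 − log₂ 2) = 528 / (4.3219 − 1) = 158.944 ms/bit
  a = 417 − 158.944 × 1 = 258.056 ms
Then RT(8) = 258.056 + 158.944 × log₂ 8 = 258.056 + 158.944 × 3 ≈ 734.888 ms.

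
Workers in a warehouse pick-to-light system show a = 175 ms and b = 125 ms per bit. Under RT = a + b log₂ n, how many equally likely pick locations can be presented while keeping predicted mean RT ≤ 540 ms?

7

Set 175 + 125·log₂ n ≤ 540 → log₂ n ≤ (540 − 175)/125 = 2.9200.
So n ≤ 2^2.9200 = 7.568; the largest integer n is 7.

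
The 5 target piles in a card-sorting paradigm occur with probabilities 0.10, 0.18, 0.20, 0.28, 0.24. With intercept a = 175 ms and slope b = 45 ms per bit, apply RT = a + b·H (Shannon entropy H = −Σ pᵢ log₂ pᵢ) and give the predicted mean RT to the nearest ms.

H = 0.10·log₂(1/0.10) + 0.18·log₂(1/0.18) + 0.20·log₂(1/0.20) + 0.28·log₂(1/0.28) + 0.24·log₂(1/0.24) = 2.2502 bits.
RT = 175 + 45 × 2.2502 = 276.26 ms.

276 ms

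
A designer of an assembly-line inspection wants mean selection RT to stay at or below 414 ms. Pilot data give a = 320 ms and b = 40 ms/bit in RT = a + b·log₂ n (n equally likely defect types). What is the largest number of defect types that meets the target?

Information budget: (414 − 320)/40 = 2.3500 bits, so n ≤ 2^2.3500 = 5.098 → at most 5.

5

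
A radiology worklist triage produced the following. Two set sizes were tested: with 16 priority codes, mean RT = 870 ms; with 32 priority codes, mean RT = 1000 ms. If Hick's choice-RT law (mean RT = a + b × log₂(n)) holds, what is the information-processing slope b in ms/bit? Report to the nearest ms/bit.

Slope: b = (1000 − 870) / (log₂ 32 − log₂ 16) = 130/1.0000 = 130 ms/bit.

130 ms/bit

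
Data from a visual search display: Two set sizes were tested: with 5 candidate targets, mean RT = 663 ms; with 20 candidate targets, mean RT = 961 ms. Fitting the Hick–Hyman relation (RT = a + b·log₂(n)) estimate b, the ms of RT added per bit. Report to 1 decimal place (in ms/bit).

b = (RT₂ − RT₁)/(log₂ n₂ − log₂ n₁) = (961 − 663)/(4.3219 − 2.3219) = 149.000 ms/bit.

149.0 ms/bit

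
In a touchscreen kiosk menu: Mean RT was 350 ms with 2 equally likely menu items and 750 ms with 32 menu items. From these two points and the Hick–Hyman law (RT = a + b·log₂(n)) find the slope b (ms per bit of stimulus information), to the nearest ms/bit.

Slope: b = (750 − 350) / (log₂ 32 − log₂ 2) = 400/4.0000 = 100 ms/bit.

100 ms/bit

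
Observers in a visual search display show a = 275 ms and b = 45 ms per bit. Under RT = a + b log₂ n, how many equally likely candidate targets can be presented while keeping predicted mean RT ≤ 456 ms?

16

45·log₂ n ≤ 456 − 275 = 181, giving log₂ n ≤ 4.0222 and n ≤ 16.248. The largest whole number is 16.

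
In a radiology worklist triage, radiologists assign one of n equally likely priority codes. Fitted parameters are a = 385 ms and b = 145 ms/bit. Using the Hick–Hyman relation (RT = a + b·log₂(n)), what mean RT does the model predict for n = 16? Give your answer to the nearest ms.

965 ms

log₂(16) = 4 bits, so RT = 385 + 145 × 4 ≈ 965.000 ms.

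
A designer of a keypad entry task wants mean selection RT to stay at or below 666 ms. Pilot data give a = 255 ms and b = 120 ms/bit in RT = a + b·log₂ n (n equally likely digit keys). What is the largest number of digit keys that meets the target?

120·log₂ n ≤ 666 − 255 = 411, giving log₂ n ≤ 3.4250 and n ≤ 10.741. The largest whole number is 10.

10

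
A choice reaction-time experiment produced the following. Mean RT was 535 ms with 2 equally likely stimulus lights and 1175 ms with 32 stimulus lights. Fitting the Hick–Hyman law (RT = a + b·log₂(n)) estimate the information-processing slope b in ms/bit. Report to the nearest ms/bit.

The slope on a log₂ axis is (1175 − 535) / (5 − 1) = 160 ms/bit.

160 ms/bit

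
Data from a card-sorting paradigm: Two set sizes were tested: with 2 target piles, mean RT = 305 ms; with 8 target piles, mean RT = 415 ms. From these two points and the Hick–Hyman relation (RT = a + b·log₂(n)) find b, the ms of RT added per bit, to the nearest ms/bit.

The slope on a log₂ axis is (415 − 305) / (3 − 1) = 55 ms/bit.

55 ms/bit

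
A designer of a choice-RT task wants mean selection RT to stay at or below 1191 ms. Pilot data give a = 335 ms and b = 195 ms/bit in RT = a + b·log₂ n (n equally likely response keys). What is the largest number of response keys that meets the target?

20

Set 335 + 195·log₂ n ≤ 1191 → log₂ n ≤ (1191 − 335)/195 = 4.3897.
So n ≤ 2^4.3897 = 20.963; the largest integer n is 20.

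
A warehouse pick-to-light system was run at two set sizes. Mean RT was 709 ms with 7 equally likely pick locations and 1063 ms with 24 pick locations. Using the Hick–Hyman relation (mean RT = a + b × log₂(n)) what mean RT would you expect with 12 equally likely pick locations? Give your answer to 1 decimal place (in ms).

Solve the two-equation system in a and b:
  b = (1063 − 709) / (log₂ 24 − log₂ 7) = 354 / (4.5850 − 2.8074) = 199.144 ms/bit
  a = 709 − 199.144 × 2.8074 = 149.932 ms
Then RT(12) = 149.932 + 199.144 × log₂ 12 = 149.932 + 199.144 × 3.5850 ≈ 863.856 ms.

863.9 ms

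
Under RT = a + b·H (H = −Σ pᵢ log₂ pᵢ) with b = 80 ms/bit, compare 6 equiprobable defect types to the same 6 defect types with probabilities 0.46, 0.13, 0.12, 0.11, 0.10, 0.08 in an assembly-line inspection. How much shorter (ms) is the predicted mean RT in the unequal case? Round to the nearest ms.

The RT saving is b·ΔH. Equiprobable H₀ = log₂(6) = 2.5850 bits; with the given probabilities H = 2.2390 bits.
b·(H₀ − H) = 80 × (2.5850 − 2.2390) = 27.67 ms.

28 ms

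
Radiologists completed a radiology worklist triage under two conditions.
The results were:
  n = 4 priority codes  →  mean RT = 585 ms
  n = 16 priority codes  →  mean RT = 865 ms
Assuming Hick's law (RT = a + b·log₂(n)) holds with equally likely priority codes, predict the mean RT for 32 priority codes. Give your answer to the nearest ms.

1005 ms

Solve the two-equation system in a and b:
  b = (865 − 585) / (log₂ 16 − log₂ 4) = 280 / (4 − 2) = 140 ms/bit
  a = 585 − 140 × 2 = 305 ms
Then RT(32) = 305 + 140 × log₂ 32 = 305 + 140 × 5 ≈ 1005.000 ms.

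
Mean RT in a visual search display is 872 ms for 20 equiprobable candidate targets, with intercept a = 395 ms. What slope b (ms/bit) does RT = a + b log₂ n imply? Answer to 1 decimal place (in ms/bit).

110.4 ms/bit

log₂(20) = 4.3219 bits.
b = (RT − a)/log₂ n = (872 − 395) / 4.3219 = 110.367 ms/bit.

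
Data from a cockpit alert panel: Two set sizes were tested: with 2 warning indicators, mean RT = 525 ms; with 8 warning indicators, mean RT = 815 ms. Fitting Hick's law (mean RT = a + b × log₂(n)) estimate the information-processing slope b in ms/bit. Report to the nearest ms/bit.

The slope on a log₂ axis is (815 − 525) / (3 − 1) = 145 ms/bit.

145 ms/bit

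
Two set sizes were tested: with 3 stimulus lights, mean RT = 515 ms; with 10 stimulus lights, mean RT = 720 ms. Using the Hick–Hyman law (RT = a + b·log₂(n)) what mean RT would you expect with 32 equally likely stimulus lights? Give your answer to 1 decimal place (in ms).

918.0 ms

RT is linear in log₂ n, so two points fix the line:
  b = (720 − 515) / (log₂ 10 − log₂ 3) = 205 / (3.3219 − 1.5850) = 118.022 ms/bit
  a = 515 − 118.022 × 1.5850 = 327.940 ms
Then RT(32) = 327.940 + 118.022 × log₂ 32 = 327.940 + 118.022 × 5 ≈ 918.049 ms.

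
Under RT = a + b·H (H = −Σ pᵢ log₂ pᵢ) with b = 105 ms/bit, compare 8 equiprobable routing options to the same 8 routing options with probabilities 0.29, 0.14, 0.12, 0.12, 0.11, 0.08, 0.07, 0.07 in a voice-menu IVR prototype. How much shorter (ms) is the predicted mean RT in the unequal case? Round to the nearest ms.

Equiprobable entropy H₀ = log₂ 8 = 3.0000 bits.
Skewed entropy H = −Σ pᵢ log₂ pᵢ = 2.8281 bits.
ΔRT = b·(H₀ − H) = 105 × 0.1719 = 18.05 ms.

18 ms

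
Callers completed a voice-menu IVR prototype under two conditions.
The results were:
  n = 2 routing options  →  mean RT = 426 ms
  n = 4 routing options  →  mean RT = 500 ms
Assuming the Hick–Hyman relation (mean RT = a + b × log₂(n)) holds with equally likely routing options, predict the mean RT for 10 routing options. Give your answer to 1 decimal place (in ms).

With log₂ n on the abscissa the relation is linear; from the two conditions:
  b = (500 − 426) / (log₂ 4 − log₂ 2) = 74 / (2 − 1) = 74.000 ms/bit
  a = 426 − 74.000 × 1 = 352.000 ms
Then RT(10) = 352.000 + 74.000 × log₂ 10 = 352.000 + 74.000 × 3.3219 ≈ 597.823 ms.

597.8 ms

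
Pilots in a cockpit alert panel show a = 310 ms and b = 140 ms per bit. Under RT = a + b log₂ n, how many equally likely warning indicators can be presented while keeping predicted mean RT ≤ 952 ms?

140·log₂ n ≤ 952 − 310 = 642, giving log₂ n ≤ 4.5857 and n ≤ 24.013. The largest whole number is 24.

24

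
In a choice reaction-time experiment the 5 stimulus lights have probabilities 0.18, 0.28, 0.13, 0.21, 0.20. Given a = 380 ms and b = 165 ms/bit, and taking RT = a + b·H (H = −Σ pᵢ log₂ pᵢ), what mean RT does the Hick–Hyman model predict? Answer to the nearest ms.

H = 0.18·log₂(1/0.18) + 0.28·log₂(1/0.28) + 0.13·log₂(1/0.13) + 0.21·log₂(1/0.21) + 0.20·log₂(1/0.20) = 2.2794 bits.
RT = 380 + 165 × 2.2794 = 756.10 ms.

756 ms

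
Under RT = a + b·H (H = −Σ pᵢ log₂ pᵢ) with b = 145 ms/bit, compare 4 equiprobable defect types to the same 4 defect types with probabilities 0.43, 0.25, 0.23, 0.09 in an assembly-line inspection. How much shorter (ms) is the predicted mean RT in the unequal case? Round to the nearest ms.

The RT saving is b·ΔH. Equiprobable H₀ = log₂(4) = 2.0000 bits; with the given probabilities H = 1.8239 bits.
b·(H₀ − H) = 145 × (2.0000 − 1.8239) = 25.54 ms.

26 ms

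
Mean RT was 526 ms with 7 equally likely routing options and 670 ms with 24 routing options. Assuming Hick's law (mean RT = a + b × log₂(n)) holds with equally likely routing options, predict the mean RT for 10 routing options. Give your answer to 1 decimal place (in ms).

RT is linear in log₂ n, so two points fix the line:
  b = (670 − 526) / (log₂ 24 − log₂ 7) = 144 / (4.5850 − 2.8074) = 81.008 ms/bit
  a = 526 − 81.008 × 2.8074 = 298.582 ms
Then RT(10) = 298.582 + 81.008 × log₂ 10 = 298.582 + 81.008 × 3.3219 ≈ 567.684 ms.

567.7 ms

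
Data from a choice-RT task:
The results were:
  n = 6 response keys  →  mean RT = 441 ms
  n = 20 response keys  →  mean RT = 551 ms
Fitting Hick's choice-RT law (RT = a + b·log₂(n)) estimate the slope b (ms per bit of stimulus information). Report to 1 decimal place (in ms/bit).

63.3 ms/bit

Slope: b = (551 − 441) / (log₂ 20 − log₂ 6) = 110/1.7370 = 63.329 ms/bit.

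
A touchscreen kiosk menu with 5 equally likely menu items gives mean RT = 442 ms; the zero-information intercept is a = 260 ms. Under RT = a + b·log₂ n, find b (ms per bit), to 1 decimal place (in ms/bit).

78.4 ms/bit

5 alternatives carry log₂ 5 = 2.3219 bits; the choice cost is 442 − 260 = 182 ms, so b = 182/2.3219 = 78.383 ms/bit.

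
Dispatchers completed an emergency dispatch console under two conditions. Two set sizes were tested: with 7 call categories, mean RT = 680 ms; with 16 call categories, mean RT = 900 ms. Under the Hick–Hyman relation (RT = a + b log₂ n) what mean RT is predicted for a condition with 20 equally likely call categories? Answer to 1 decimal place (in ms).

959.4 ms

RT is linear in log₂ n, so two points fix the line:
  b = (900 − 680) / (log₂ 16 − log₂ 7) = 220 / (4 − 2.8074) = 184.464 ms/bit
  a = 680 − 184.464 × 2.8074 = 162.144 ms
Then RT(20) = 162.144 + 184.464 × log₂ 20 = 162.144 + 184.464 × 4.3219 ≈ 959.384 ms.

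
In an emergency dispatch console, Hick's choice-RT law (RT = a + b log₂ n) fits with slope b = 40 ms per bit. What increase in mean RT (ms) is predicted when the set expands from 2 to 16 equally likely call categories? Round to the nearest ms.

ΔRT = (a + b log₂ n₂) − (a + b log₂ n₁) = b·(log₂ n₂ − log₂ n₁).
log₂(16) − log₂(2) = log₂(16/2) = log₂(8) = 3.
ΔRT = 40 × 3.0000 = 120.000 ms.

120 ms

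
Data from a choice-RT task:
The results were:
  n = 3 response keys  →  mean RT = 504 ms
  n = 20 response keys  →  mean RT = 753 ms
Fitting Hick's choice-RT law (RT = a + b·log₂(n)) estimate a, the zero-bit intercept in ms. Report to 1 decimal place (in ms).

359.8 ms

b = (RT₂ − RT₁)/(log₂ n₂ − log₂ n₁) = (753 − 504)/(4.3219 − 1.5850) = 90.977 ms/bit.
a = RT₁ − b·log₂ n₁ = 504 − 90.977 × 1.5850 = 359.805 ms.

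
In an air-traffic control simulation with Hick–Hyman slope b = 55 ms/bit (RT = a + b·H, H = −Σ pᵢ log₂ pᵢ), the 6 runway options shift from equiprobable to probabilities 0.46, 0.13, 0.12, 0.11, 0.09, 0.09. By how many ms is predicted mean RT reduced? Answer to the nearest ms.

19 ms

Equiprobable entropy H₀ = log₂ 6 = 2.5850 bits.
Skewed entropy H = −Σ pᵢ log₂ pᵢ = 2.2406 bits.
ΔRT = b·(H₀ − H) = 55 × 0.3443 = 18.94 ms.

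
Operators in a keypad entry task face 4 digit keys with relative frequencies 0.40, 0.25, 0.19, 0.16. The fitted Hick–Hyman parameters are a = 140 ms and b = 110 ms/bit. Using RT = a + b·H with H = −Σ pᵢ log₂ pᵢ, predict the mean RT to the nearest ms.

H = 0.40·log₂(1/0.40) + 0.25·log₂(1/0.25) + 0.19·log₂(1/0.19) + 0.16·log₂(1/0.16) = 1.9070 bits.
RT = 140 + 110 × 1.9070 = 349.77 ms.

350 ms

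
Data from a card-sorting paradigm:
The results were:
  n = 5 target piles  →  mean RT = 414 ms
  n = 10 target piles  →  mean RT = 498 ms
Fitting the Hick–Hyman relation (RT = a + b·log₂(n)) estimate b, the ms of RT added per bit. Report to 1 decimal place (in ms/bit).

Slope: b = (498 − 414) / (log₂ 10 − log₂ 5) = 84/1.0000 = 84.000 ms/bit.

84.0 ms/bit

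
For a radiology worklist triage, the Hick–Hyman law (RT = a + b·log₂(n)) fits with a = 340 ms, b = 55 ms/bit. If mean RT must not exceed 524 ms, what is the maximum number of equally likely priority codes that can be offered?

55·log₂ n ≤ 524 − 340 = 184, giving log₂ n ≤ 3.3455 and n ≤ 10.164. The largest whole number is 10.

10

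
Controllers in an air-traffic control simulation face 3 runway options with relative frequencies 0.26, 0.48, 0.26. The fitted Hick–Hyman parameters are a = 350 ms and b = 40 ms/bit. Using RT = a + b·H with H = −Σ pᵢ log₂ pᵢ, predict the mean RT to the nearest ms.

411 ms

Entropy contributions −pᵢ log₂ pᵢ: 0.5053, 0.5083, 0.5053; sum H = 1.5188 bits.
RT = a + bH = 350 + 40·1.5188 = 410.75 ms.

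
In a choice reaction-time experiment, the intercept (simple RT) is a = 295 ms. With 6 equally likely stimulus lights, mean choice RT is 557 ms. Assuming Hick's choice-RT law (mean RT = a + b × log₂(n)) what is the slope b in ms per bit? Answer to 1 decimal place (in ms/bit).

101.4 ms/bit

6 alternatives carry log₂ 6 = 2.5850 bits; the choice cost is 557 − 295 = 262 ms, so b = 262/2.5850 = 101.355 ms/bit.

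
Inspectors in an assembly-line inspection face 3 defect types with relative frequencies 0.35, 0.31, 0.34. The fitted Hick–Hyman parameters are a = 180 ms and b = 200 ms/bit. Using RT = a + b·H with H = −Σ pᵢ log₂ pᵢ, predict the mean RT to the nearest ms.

497 ms

Entropy contributions −pᵢ log₂ pᵢ: 0.5301, 0.5238, 0.5292; sum H = 1.5831 bits.
RT = a + bH = 180 + 200·1.5831 = 496.61 ms.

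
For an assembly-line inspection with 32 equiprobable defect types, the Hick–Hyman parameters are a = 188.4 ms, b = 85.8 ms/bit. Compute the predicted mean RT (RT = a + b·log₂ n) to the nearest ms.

617 ms

log₂(32) = 5 bits, so RT = 188.4 + 85.8 × 5 ≈ 617.400 ms.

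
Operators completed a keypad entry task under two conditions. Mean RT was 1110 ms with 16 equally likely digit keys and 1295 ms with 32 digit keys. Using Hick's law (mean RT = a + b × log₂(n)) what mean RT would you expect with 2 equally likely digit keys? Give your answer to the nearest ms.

Fit slope and intercept:
  b = (1295 − 1110) / (log₂ 32 − log₂ 16) = 185 / (5 − 4) = 185 ms/bit
  a = 1110 − 185 × 4 = 370 ms
Then RT(2) = 370 + 185 × log₂ 2 = 370 + 185 × 1 ≈ 555.000 ms.

555 ms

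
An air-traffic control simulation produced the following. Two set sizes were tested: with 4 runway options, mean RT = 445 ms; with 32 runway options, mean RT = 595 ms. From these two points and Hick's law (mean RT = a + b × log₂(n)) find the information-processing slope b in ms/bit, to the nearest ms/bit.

50 ms/bit

Slope: b = (595 − 445) / (log₂ 32 − log₂ 4) = 150/3.0000 = 50 ms/bit.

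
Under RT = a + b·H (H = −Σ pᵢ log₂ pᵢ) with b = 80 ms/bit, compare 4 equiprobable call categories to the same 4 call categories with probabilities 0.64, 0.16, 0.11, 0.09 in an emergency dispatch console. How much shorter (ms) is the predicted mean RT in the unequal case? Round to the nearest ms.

The RT saving is b·ΔH. Equiprobable H₀ = log₂(4) = 2.0000 bits; with the given probabilities H = 1.4980 bits.
b·(H₀ − H) = 80 × (2.0000 − 1.4980) = 40.16 ms.

40 ms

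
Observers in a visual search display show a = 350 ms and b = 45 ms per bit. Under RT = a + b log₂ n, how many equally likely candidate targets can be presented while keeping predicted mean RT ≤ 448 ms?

Set 350 + 45·log₂ n ≤ 448 → log₂ n ≤ (448 − 350)/45 = 2.1778.
So n ≤ 2^2.1778 = 4.525; the largest integer n is 4.

4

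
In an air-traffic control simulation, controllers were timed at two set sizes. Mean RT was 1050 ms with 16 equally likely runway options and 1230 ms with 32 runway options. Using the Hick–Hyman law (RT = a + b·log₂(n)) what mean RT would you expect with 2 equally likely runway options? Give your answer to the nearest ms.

Solve the two-equation system in a and b:
  b = (1230 − 1050) / (log₂ 32 − log₂ 16) = 180 / (5 − 4) = 180 ms/bit
  a = 1050 − 180 × 4 = 330 ms
Then RT(2) = 330 + 180 × log₂ 2 = 330 + 180 × 1 ≈ 510.000 ms.

510 ms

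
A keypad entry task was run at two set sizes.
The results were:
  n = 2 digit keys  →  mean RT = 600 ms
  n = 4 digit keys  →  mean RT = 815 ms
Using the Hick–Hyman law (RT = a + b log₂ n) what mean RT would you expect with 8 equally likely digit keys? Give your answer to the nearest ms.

With log₂ n on the abscissa the relation is linear; from the two conditions:
  b = (815 − 600) / (log₂ 4 − log₂ 2) = 215 / (2 − 1) = 215 ms/bit
  a = 600 − 215 × 1 = 385 ms
Then RT(8) = 385 + 215 × log₂ 8 = 385 + 215 × 3 ≈ 1030.000 ms.

1030 ms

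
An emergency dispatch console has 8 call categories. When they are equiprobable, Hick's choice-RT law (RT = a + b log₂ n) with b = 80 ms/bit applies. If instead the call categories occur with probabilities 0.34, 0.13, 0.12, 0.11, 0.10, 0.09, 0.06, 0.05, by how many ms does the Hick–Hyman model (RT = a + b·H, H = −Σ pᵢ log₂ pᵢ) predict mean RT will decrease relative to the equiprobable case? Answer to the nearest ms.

21 ms

The RT saving is b·ΔH. Equiprobable H₀ = log₂(8) = 3.0000 bits; with the given probabilities H = 2.7336 bits.
b·(H₀ − H) = 80 × (3.0000 − 2.7336) = 21.31 ms.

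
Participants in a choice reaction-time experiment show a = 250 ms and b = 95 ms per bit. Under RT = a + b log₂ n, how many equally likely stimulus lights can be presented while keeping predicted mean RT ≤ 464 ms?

4

95·log₂ n ≤ 464 − 250 = 214, giving log₂ n ≤ 2.2526 and n ≤ 4.766. The largest whole number is 4.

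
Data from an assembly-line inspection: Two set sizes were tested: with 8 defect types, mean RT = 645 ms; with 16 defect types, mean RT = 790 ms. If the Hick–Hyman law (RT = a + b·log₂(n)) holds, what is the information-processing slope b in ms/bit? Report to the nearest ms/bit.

Slope: b = (790 − 645) / (log₂ 16 − log₂ 8) = 145/1.0000 = 145 ms/bit.

145 ms/bit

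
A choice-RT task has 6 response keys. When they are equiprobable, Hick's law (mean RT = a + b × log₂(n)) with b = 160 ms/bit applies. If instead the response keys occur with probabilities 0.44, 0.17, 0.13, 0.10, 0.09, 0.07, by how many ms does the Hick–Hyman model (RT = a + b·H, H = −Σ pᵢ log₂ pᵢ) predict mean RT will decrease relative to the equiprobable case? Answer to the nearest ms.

The RT saving is b·ΔH. Equiprobable H₀ = log₂(6) = 2.5850 bits; with the given probabilities H = 2.2518 bits.
b·(H₀ − H) = 160 × (2.5850 − 2.2518) = 53.31 ms.

53 ms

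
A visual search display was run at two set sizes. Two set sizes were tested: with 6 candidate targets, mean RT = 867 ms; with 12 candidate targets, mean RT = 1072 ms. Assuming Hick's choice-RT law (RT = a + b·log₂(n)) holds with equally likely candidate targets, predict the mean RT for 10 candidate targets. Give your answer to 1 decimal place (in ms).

With log₂ n on the abscissa the relation is linear; from the two conditions:
  b = (1072 − 867) / (log₂ 12 − log₂ 6) = 205 / (3.5850 − 2.5850) = 205.000 ms/bit
  a = 867 − 205.000 × 2.5850 = 337.083 ms
Then RT(10) = 337.083 + 205.000 × log₂ 10 = 337.083 + 205.000 × 3.3219 ≈ 1018.078 ms.

1018.1 ms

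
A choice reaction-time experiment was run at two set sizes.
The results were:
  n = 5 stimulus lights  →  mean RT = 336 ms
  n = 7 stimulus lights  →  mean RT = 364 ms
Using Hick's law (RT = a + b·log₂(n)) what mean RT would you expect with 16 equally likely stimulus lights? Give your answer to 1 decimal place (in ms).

432.8 ms

With log₂ n on the abscissa the relation is linear; from the two conditions:
  b = (364 − 336) / (log₂ 7 − log₂ 5) = 28 / (2.8074 − 2.3219) = 57.681 ms/bit
  a = 336 − 57.681 × 2.3219 = 202.068 ms
Then RT(16) = 202.068 + 57.681 × log₂ 16 = 202.068 + 57.681 × 4 ≈ 432.793 ms.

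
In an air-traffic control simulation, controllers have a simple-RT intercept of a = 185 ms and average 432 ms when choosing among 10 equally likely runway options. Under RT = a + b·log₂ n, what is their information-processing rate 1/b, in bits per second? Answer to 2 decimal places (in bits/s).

b = (432 − 185)/log₂ 10 = 247/3.3219 = 74.354 ms per bit = 0.07435 s/bit; the reciprocal is 13.449 bits/s.

13.45 bits/s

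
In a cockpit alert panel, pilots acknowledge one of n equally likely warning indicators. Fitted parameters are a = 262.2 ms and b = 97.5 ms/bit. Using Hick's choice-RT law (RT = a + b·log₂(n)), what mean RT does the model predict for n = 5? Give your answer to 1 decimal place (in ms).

log₂(5) = 2.3219 bits, so RT = 262.2 + 97.5 × 2.3219 ≈ 488.588 ms.

488.6 ms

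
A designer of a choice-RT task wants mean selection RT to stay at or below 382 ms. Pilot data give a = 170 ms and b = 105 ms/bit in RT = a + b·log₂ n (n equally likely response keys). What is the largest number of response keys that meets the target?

4

105·log₂ n ≤ 382 − 170 = 212, giving log₂ n ≤ 2.0190 and n ≤ 4.053. The largest whole number is 4.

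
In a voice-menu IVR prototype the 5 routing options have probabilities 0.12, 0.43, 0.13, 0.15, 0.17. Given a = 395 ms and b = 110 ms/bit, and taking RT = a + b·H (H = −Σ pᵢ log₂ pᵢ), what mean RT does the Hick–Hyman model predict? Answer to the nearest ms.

Entropy contributions −pᵢ log₂ pᵢ: 0.3671, 0.5236, 0.3826, 0.4105, 0.4346; sum H = 2.1184 bits.
RT = a + bH = 395 + 110·2.1184 = 628.02 ms.

628 ms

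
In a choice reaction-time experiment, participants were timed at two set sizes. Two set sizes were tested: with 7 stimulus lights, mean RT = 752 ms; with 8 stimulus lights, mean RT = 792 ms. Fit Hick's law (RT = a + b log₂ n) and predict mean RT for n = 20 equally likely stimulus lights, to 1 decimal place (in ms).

With log₂ n on the abscissa the relation is linear; from the two conditions:
  b = (792 − 752) / (log₂ 8 − log₂ 7) = 40 / (3 − 2.8074) = 207.636 ms/bit
  a = 752 − 207.636 × 2.8074 = 169.093 ms
Then RT(20) = 169.093 + 207.636 × log₂ 20 = 169.093 + 207.636 × 4.3219 ≈ 1066.479 ms.

1066.5 ms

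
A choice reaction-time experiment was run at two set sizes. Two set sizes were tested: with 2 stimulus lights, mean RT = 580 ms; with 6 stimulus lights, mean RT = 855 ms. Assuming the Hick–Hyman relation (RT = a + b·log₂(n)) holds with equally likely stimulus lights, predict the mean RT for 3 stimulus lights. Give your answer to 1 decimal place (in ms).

RT is linear in log₂ n, so two points fix the line:
  b = (855 − 580) / (log₂ 6 − log₂ 2) = 275 / (2.5850 − 1) = 173.506 ms/bit
  a = 580 − 173.506 × 1 = 406.494 ms
Then RT(3) = 406.494 + 173.506 × log₂ 3 = 406.494 + 173.506 × 1.5850 ≈ 681.494 ms.

681.5 ms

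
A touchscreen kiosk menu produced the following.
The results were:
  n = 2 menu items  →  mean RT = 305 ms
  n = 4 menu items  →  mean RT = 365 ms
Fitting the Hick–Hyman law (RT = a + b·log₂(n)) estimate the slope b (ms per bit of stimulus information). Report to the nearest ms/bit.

Slope: b = (365 − 305) / (log₂ 4 − log₂ 2) = 60/1.0000 = 60 ms/bit.

60 ms/bit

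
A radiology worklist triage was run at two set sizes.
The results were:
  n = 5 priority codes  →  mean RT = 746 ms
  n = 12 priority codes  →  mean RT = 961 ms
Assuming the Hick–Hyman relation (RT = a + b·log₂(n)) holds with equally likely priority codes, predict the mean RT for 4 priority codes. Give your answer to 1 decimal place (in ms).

Fit slope and intercept:
  b = (961 − 746) / (log₂ 12 − log₂ 5) = 215 / (3.5850 − 2.3219) = 170.225 ms/bit
  a = 746 − 170.225 × 2.3219 = 350.750 ms
Then RT(4) = 350.750 + 170.225 × log₂ 4 = 350.750 + 170.225 × 2 ≈ 691.200 ms.

691.2 ms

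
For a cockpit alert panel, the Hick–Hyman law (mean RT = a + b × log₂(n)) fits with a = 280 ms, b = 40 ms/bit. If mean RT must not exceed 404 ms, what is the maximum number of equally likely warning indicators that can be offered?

40·log₂ n ≤ 404 − 280 = 124, giving log₂ n ≤ 3.1000 and n ≤ 8.574. The largest whole number is 8.

8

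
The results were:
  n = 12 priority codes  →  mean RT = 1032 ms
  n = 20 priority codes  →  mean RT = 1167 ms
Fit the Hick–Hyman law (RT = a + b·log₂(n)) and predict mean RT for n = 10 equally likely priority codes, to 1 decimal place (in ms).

With log₂ n on the abscissa the relation is linear; from the two conditions:
  b = (1167 − 1032) / (log₂ 20 − log₂ 12) = 135 / (4.3219 − 3.5850) = 183.184 ms/bit
  a = 1032 − 183.184 × 3.5850 = 375.294 ms
Then RT(10) = 375.294 + 183.184 × log₂ 10 = 375.294 + 183.184 × 3.3219 ≈ 983.816 ms.

983.8 ms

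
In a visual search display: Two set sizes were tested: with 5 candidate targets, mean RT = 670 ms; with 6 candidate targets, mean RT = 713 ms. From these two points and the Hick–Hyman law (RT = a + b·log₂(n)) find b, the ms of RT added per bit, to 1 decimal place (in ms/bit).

163.5 ms/bit

The slope on a log₂ axis is (713 − 670) / (2.5850 − 2.3219) = 163.477 ms/bit.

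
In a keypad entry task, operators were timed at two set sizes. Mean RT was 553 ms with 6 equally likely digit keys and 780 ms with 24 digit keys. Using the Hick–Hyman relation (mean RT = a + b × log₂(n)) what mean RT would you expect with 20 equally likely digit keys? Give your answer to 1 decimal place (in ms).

Solve the two-equation system in a and b:
  b = (780 − 553) / (log₂ 24 − log₂ 6) = 227 / (4.5850 − 2.5850) = 113.500 ms/bit
  a = 553 − 113.500 × 2.5850 = 259.607 ms
Then RT(20) = 259.607 + 113.500 × log₂ 20 = 259.607 + 113.500 × 4.3219 ≈ 750.146 ms.

750.1 ms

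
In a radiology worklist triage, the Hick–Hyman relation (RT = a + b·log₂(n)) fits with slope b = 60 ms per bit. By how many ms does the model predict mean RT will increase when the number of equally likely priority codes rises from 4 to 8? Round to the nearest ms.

ΔRT = (a + b log₂ n₂) − (a + b log₂ n₁) = b·(log₂ n₂ − log₂ n₁).
log₂(8) − log₂(4) = log₂(8/4) = log₂(2) = 1.
ΔRT = 60 × 1.0000 = 60.000 ms.

60 ms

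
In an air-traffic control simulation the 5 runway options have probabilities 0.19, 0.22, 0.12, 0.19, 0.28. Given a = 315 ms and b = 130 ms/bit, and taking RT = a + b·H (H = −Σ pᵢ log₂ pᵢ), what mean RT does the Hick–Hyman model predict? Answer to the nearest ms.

610 ms

H = 0.19·log₂(1/0.19) + 0.22·log₂(1/0.22) + 0.12·log₂(1/0.12) + 0.19·log₂(1/0.19) + 0.28·log₂(1/0.28) = 2.2723 bits.
RT = 315 + 130 × 2.2723 = 610.40 ms.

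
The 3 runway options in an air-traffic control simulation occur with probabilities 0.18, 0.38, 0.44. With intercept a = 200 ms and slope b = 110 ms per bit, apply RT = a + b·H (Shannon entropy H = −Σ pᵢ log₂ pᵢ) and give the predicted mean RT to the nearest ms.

365 ms

H = 0.18·log₂(1/0.18) + 0.38·log₂(1/0.38) + 0.44·log₂(1/0.44) = 1.4969 bits.
RT = 200 + 110 × 1.4969 = 364.66 ms.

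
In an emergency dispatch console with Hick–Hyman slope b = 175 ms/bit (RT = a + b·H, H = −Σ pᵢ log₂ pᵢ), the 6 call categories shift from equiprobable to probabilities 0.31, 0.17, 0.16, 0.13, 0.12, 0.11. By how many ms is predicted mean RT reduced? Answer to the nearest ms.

Equiprobable entropy H₀ = log₂ 6 = 2.5850 bits.
Skewed entropy H = −Σ pᵢ log₂ pᵢ = 2.4814 bits.
ΔRT = b·(H₀ − H) = 175 × 0.1036 = 18.12 ms.

18 ms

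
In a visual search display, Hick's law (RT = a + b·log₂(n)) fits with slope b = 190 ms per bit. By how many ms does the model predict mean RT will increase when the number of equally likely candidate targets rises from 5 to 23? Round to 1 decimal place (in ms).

418.3 ms

The intercept a cancels: ΔRT = b·(log₂ n₂ − log₂ n₁) = b·log₂(n₂/n₁).
log₂(23) − log₂(5) = 4.5236 − 2.3219 = 2.2016.
ΔRT = 190 × 2.2016 = 418.310 ms.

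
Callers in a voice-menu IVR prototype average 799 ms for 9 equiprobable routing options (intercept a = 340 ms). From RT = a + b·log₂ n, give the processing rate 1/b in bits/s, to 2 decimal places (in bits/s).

b = (799 − 340)/log₂ 9 = 459/3.1699 = 144.798 ms per bit = 0.14480 s/bit; the reciprocal is 6.906 bits/s.

6.91 bits/s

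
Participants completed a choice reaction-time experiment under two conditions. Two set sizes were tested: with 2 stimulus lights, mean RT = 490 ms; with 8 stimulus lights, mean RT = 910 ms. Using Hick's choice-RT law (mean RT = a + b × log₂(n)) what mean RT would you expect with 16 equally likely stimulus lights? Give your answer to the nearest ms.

Fit slope and intercept:
  b = (910 − 490) / (log₂ 8 − log₂ 2) = 420 / (3 − 1) = 210 ms/bit
  a = 490 − 210 × 1 = 280 ms
Then RT(16) = 280 + 210 × log₂ 16 = 280 + 210 × 4 ≈ 1120.000 ms.

1120 ms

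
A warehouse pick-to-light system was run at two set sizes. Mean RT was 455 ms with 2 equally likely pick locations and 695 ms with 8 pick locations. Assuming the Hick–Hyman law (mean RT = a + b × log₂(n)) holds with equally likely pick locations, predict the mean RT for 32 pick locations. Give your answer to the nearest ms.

935 ms

With log₂ n on the abscissa the relation is linear; from the two conditions:
  b = (695 − 455) / (log₂ 8 − log₂ 2) = 240 / (3 − 1) = 120 ms/bit
  a = 455 − 120 × 1 = 335 ms
Then RT(32) = 335 + 120 × log₂ 32 = 335 + 120 × 5 ≈ 935.000 ms.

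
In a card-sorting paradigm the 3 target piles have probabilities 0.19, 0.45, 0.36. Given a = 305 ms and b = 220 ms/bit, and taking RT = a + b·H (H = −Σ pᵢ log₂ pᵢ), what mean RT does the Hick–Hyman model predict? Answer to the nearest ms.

636 ms

Entropy contributions −pᵢ log₂ pᵢ: 0.4552, 0.5184, 0.5306; sum H = 1.5042 bits.
RT = a + bH = 305 + 220·1.5042 = 635.93 ms.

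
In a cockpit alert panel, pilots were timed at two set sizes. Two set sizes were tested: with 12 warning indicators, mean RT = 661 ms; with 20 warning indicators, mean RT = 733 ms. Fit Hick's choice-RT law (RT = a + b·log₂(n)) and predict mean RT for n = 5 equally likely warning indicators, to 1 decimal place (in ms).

537.6 ms

RT is linear in log₂ n, so two points fix the line:
  b = (733 − 661) / (log₂ 20 − log₂ 12) = 72 / (4.3219 − 3.5850) = 97.698 ms/bit
  a = 661 − 97.698 × 3.5850 = 310.757 ms
Then RT(5) = 310.757 + 97.698 × log₂ 5 = 310.757 + 97.698 × 2.3219 ≈ 537.604 ms.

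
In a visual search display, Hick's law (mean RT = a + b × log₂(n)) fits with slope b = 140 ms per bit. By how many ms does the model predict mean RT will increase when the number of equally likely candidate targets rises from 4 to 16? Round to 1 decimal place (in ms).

280.0 ms

The intercept a cancels: ΔRT = b·(log₂ n₂ − log₂ n₁) = b·log₂(n₂/n₁).
log₂(16) − log₂(4) = log₂(16/4) = log₂(4) = 2.
ΔRT = 140 × 2.0000 = 280.000 ms.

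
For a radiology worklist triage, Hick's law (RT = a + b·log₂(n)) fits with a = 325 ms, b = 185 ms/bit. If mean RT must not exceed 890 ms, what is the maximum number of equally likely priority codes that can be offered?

185·log₂ n ≤ 890 − 325 = 565, giving log₂ n ≤ 3.0541 and n ≤ 8.305. The largest whole number is 8.

8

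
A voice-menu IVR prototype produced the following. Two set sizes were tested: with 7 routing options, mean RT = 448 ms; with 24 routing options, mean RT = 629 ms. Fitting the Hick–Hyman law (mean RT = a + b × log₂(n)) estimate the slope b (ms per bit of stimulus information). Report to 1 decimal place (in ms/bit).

Slope: b = (629 − 448) / (log₂ 24 − log₂ 7) = 181/1.7776 = 101.822 ms/bit.

101.8 ms/bit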